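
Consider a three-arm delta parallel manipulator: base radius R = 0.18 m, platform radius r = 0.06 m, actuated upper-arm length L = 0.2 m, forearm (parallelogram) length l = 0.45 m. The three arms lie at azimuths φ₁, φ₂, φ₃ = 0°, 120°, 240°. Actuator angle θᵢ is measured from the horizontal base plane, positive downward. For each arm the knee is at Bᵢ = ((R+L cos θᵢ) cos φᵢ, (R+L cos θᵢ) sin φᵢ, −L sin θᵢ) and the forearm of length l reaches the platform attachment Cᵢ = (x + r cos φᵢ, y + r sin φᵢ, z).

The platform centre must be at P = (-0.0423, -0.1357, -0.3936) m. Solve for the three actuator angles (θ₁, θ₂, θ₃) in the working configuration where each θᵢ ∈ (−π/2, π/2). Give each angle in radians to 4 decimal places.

rotate P by −φ1: (-0.0423, -0.1357, -0.3936)
  A cos θ + B sin θ = C:  0.1623·cos θ + -0.3936·sin θ = -0.0929
  θ1 = atan2(B,A) + arccos(C/0.4257) = 0.6112
arm 2 (φ=120.0°): x'=-0.0964, y'=0.1045
  A cos θ + B sin θ = C:  0.2164·cos θ + -0.3936·sin θ = -0.1254
  γ=atan2(-0.3936,0.2164)=-1.0682;  ψ=arccos(-0.2792)=1.8537;  θ2=γ+ψ≈0.7855
φ3=240.0° → target in arm frame (0.1387, 0.0312)
  e−x'=-0.0187;  (l²−L²−(e−x')²−y'²−z²)/2L = 0.0156
  γ=atan2(-0.3936,-0.0187)=-1.6182;  ψ=arccos(0.0397)=1.5311;  θ3=γ+ψ≈-0.0871

θ₁ = 0.6112, θ₂ = 0.7855, θ₃ = -0.0871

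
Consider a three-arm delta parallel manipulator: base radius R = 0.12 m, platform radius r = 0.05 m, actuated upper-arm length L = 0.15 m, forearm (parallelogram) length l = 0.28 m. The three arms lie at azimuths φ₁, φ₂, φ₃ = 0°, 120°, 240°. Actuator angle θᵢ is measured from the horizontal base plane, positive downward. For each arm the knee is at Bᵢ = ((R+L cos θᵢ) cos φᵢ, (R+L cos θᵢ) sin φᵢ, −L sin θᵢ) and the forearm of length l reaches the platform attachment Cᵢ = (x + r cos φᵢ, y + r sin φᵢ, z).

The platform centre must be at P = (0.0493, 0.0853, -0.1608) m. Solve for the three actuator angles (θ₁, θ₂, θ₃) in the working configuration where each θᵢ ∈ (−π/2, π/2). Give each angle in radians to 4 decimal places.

arm 1 (φ=0.0°): x'=0.0493, y'=0.0853
  A=0.0207, B=-0.1608, C=(l²−L²−A²−y'²−z²)/(2L)=0.0745
  θ1 = atan2(B,A) + arccos(C/0.1621) = -0.3492
rotate P by −φ2: (0.0492, -0.0853, -0.1608)
  e−x'=0.0208;  (l²−L²−(e−x')²−y'²−z²)/2L = 0.0744
  √(A²+B²)=0.1621;  θ2 = -1.4423+1.0939 ≈ -0.3484
φ3=240.0° → target in arm frame (-0.0985, 0.0000)
  A cos θ + B sin θ = C:  0.1685·cos θ + -0.1608·sin θ = 0.0055
  θ3 = atan2(B,A) + arccos(C/0.2329) = 0.7853

θ₁ = -0.3492, θ₂ = -0.3484, θ₃ = 0.7853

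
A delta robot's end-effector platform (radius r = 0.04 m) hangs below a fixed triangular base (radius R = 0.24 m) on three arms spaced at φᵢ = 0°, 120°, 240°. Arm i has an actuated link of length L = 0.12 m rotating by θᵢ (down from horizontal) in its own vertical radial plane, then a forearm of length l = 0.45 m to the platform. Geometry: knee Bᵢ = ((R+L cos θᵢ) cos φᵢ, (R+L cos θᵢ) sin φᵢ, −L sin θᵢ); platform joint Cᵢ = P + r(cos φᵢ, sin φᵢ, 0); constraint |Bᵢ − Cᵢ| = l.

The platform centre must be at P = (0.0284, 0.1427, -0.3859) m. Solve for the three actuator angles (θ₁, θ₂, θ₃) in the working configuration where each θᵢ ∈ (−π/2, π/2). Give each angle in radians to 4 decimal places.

θ₁ = 0.5235, θ₂ = -0.0002, θ₃ = 1.3959

φ1=0.0° → target in arm frame (0.0284, 0.1427)
  e−x'=0.1716;  (l²−L²−(e−x')²−y'²−z²)/2L = -0.0443
  γ=atan2(-0.3859,0.1716)=-1.1524;  ψ=arccos(-0.1049)=1.6758;  θ1=γ+ψ≈0.5235
φ2=120.0° → target in arm frame (0.1094, -0.0959)
  A cos θ + B sin θ = C:  0.0906·cos θ + -0.3859·sin θ = 0.0907
  θ2 = atan2(B,A) + arccos(C/0.3964) = -0.0002
φ3=240.0° → target in arm frame (-0.1378, -0.0468)
  e−x'=0.3378;  (l²−L²−(e−x')²−y'²−z²)/2L = -0.3213
  γ=atan2(-0.3859,0.3378)=-0.8518;  ψ=arccos(-0.6264)=2.2477;  θ3=γ+ψ≈1.3959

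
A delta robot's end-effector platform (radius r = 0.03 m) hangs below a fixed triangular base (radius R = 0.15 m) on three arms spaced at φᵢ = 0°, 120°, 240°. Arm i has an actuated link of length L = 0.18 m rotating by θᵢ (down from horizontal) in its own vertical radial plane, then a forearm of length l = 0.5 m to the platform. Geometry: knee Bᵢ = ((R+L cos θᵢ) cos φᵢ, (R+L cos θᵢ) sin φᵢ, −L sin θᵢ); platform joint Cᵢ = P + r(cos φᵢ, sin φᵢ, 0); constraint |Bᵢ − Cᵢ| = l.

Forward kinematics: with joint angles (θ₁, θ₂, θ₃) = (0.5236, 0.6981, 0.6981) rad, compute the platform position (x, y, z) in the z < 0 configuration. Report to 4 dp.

arm 1 at φ=0.0°: ρ1 = 0.2759;  centre 1 = (0.2759, 0.0000, -0.0900)
φ2=120.0°: virtual centre (-0.1289, 0.2233, -0.1157), radius l
arm 3 at φ=240.0°: ρ3 = 0.2579;  centre 3 = (-0.1289, -0.2233, -0.1157)
eliminate P² terms by subtracting sphere 1 from 2 and 3
plane₁₂: -0.8097x+0.4467y+-0.0514z = -0.0043
det = 0.7233;  x = 0.0053+-0.0635z,  y = 0.0000+0.0000z
into |P−centre ₁|² = l²: 1.0040z² + 0.2143z + -0.1687 = 0;  Δ = 0.7235;  z = -0.5303 or 0.3168 → z<0 root = -0.5303
x = 0.0390, y = 0.0000

(0.0390, 0.0000, -0.5303)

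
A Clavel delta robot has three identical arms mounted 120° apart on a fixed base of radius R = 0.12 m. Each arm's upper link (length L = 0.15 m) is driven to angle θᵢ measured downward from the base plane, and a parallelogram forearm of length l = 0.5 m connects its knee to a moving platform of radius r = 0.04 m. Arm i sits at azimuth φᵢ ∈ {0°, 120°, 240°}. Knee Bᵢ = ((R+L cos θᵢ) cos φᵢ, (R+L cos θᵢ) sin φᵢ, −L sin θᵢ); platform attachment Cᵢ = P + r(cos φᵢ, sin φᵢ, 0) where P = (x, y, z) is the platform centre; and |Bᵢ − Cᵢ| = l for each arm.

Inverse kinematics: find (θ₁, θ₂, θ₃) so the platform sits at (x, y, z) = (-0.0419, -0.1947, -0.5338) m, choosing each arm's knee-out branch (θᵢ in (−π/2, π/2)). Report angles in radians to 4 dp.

arm 1 (φ=0.0°): x'=-0.0419, y'=-0.1947
  A cos θ + B sin θ = C:  0.1219·cos θ + -0.5338·sin θ = -0.3674
  γ=atan2(-0.5338,0.1219)=-1.3463;  ψ=arccos(-0.6709)=2.3063;  θ1=γ+ψ≈0.9600
rotate P by −φ2: (-0.1477, 0.1336, -0.5338)
  e−x'=0.2277;  (l²−L²−(e−x')²−y'²−z²)/2L = -0.4238
  √(A²+B²)=0.5803;  θ2 = -1.1677+2.3895 ≈ 1.2218
arm 3 (φ=240.0°): x'=0.1896, y'=0.0611
  e−x'=-0.1096;  (l²−L²−(e−x')²−y'²−z²)/2L = -0.2439
  γ=atan2(-0.5338,-0.1096)=-1.7732;  ψ=arccos(-0.4476)=2.0349;  θ3=γ+ψ≈0.2617

θ₁ = 0.9600, θ₂ = 1.2218, θ₃ = 0.2617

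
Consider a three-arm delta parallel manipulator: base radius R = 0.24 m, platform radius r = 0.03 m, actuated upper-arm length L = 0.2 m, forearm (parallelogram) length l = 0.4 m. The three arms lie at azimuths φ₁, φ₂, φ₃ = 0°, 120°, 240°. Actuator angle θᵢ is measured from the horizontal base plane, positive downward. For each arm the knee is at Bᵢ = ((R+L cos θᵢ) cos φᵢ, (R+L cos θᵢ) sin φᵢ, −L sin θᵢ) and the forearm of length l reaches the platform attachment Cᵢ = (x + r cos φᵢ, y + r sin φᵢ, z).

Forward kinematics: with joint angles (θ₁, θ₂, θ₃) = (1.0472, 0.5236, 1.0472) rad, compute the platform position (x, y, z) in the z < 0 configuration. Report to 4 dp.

centre 1 = (0.3100·cos0.0°, 0.3100·sin0.0°, -0.1732) = (0.3100, 0.0000, -0.1732)
centre 2 = (0.3832·cos120.0°, 0.3832·sin120.0°, -0.1000) = (-0.1916, 0.3319, -0.1000)
φ3=240.0°: virtual centre (-0.1550, -0.2685, -0.1732), radius l
subtract pairs → two planes through P
linear system: -1.0032x+0.6637y = 0.0307−0.1464z; -0.9300x+-0.5369y = 0.0000−0.0000z
Cramer: x(z) = -0.0143+0.0680z;  y(z) = 0.0247-0.1178z
into |P−centre ₁|² = l²: 1.0185z² + 0.2965z + -0.0242 = 0;  Δ = 0.1866;  z = -0.3576 or 0.0665 → z<0 root = -0.3576
x = -0.0386, y = 0.0669

(-0.0386, 0.0669, -0.3576)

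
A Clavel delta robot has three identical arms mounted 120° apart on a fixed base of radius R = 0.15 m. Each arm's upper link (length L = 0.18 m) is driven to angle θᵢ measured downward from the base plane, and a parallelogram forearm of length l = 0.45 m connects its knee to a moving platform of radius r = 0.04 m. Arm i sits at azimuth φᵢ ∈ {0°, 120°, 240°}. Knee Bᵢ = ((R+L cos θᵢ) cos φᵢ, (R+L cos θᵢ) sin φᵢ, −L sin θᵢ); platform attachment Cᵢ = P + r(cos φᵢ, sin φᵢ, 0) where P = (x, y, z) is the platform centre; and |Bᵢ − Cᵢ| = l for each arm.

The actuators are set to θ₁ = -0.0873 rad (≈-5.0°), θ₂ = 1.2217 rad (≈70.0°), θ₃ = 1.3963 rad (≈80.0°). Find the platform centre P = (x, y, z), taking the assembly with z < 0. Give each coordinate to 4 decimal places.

centre 1 = (0.2893·cos0.0°, 0.2893·sin0.0°, 0.0157) = (0.2893, 0.0000, 0.0157)
φ2=120.0°: virtual centre (-0.0858, 0.1486, -0.1691), radius l
arm 3 at φ=240.0°: (R−r)+L cos θ3 = 0.1413;  centre 3 = (-0.0706, -0.1223, -0.1773)
|centre ₂|²−|centre ₁|² = -0.0259;  |centre ₃|²−|centre ₁|² = -0.0326
[-0.7502 0.2972 -0.3697]·P = -0.0259;  [-0.7199 -0.2447 -0.3859]·P = -0.0326
det = 0.3975;  x = 0.0403+-0.5161z,  y = 0.0146+-0.0589z
quadratic in z: (1.2698)z²+(0.2239)z+(-0.1400)=0, √Δ=0.8726 → z ∈ {-0.4318, 0.2554}; z = -0.4318 (taking z<0)
x = 0.2631, y = 0.0400

(0.2631, 0.0400, -0.4318)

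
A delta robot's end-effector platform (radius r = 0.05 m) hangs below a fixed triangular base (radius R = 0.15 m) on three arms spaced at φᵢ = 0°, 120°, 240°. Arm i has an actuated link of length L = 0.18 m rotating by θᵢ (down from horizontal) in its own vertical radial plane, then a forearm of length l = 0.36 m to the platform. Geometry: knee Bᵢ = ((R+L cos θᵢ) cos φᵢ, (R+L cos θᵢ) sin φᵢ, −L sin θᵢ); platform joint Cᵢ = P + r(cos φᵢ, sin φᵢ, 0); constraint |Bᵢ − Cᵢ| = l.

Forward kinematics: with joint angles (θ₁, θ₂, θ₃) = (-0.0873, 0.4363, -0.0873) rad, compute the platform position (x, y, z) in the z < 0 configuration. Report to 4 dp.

φ1=0.0°: virtual centre (0.2793, 0.0000, 0.0157), radius l
φ2=120.0°: virtual centre (-0.1316, 0.2279, -0.0761), radius l
arm 3 at φ=240.0°: (R−r)+L cos θ3 = 0.2793;  S3 = (-0.1397, -0.2419, 0.0157)
|S₂|²−|S₁|² = -0.0032;  |S₃|²−|S₁|² = 0.0000
plane₁₂: -0.8218x+0.4558y+-0.1835z = -0.0032
det = 0.7795;  x = 0.0020+-0.1139z,  y = -0.0035+0.1973z
quadratic in z: (1.0519)z²+(0.0304)z+(-0.0524)=0, √Δ=0.4707 → z ∈ {-0.2382, 0.2093}; z = -0.2382 (taking z<0)
x = 0.0291, y = -0.0505

(0.0291, -0.0505, -0.2382)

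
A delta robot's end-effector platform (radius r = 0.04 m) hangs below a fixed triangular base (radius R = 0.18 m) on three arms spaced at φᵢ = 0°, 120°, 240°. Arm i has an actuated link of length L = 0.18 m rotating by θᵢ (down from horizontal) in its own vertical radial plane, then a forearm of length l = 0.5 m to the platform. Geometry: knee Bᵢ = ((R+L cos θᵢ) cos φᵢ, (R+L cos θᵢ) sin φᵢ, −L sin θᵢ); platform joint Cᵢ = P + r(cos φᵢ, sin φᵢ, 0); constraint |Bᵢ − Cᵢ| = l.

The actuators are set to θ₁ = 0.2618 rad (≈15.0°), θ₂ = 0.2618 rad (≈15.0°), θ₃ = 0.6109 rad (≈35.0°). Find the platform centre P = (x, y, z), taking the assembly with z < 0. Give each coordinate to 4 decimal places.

(0.0333, 0.0576, -0.4564)

arm 1 at φ=0.0°: ρ1 = 0.3139;  centre 1 = (0.3139, 0.0000, -0.0466)
arm 2 at φ=120.0°: ρ2 = 0.3139;  centre 2 = (-0.1569, 0.2718, -0.0466)
arm 3 at φ=240.0°: ρ3 = 0.2874;  centre 3 = (-0.1437, -0.2489, -0.1032)
|centre ₂|²−|centre ₁|² = 0.0000;  |centre ₃|²−|centre ₁|² = -0.0074
plane₁₂: -0.9416x+0.5436y+0.0000z = 0.0000
det = 0.9663;  x = 0.0042+-0.0638z,  y = 0.0072+-0.1104z
quadratic in z: (1.0163)z²+(0.1311)z+(-0.1519)=0, √Δ=0.7966 → z ∈ {-0.4564, 0.3274}; z = -0.4564 (taking z<0)
x = 0.0333, y = 0.0576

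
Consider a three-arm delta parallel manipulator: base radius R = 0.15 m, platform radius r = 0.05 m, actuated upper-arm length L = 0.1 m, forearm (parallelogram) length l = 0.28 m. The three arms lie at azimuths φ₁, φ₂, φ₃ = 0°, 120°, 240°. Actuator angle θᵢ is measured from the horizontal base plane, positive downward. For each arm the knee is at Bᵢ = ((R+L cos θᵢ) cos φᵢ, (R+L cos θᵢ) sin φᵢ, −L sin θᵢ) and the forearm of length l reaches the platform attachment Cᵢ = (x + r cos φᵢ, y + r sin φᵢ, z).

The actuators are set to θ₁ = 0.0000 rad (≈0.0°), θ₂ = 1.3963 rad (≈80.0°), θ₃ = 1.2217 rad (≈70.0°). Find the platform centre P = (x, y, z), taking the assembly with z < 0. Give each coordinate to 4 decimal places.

S1 = (0.2000·cos0.0°, 0.2000·sin0.0°, 0.0000) = (0.2000, 0.0000, 0.0000)
φ2=120.0°: virtual centre (-0.0587, 0.1016, -0.0985), radius l
arm 3 at φ=240.0°: (R−r)+L cos θ3 = 0.1342;  S3 = (-0.0671, -0.1162, -0.0940)
subtract pairs → two planes through P
plane₁₂: -0.5174x+0.2033y+-0.1970z = -0.0165
Cramer: x(z) = 0.0285-0.3670z;  y(z) = -0.0088+0.0349z
into |P−S₁|² = l²: 1.1359z² + 0.1253z + -0.0489 = 0;  Δ = 0.2379;  z = -0.2698 or 0.1595 → z<0 root = -0.2698
x = 0.1275, y = -0.0183

(0.1275, -0.0183, -0.2698)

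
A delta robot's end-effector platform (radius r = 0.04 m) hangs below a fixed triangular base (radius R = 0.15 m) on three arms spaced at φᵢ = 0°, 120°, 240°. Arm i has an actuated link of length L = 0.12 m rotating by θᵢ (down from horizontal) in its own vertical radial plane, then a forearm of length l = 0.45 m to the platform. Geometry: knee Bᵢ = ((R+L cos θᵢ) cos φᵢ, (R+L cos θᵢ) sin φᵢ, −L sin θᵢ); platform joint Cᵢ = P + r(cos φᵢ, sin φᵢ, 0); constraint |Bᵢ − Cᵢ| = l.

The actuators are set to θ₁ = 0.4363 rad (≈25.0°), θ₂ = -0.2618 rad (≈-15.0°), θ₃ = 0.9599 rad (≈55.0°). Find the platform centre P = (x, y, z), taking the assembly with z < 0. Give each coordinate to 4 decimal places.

centre 1 = (0.2188·cos0.0°, 0.2188·sin0.0°, -0.0507) = (0.2188, 0.0000, -0.0507)
φ2=120.0°: virtual centre (-0.1130, 0.1956, 0.0311), radius l
arm 3 at φ=240.0°: e+L cos θ3 = 0.1788;  centre 3 = (-0.0894, -0.1549, -0.0983)
|centre ₂|²−|centre ₁|² = 0.0016;  |centre ₃|²−|centre ₁|² = -0.0088
linear system: -0.6634x+0.3913y = 0.0016−0.1635z; -0.6163x+-0.3097y = -0.0088−-0.0952z
Cramer: x(z) = 0.0066+0.0300z;  y(z) = 0.0152-0.3670z
quadratic in z: (1.1356)z²+(0.0775)z+(-0.1547)=0, √Δ=0.8418 → z ∈ {-0.4048, 0.3365}; z = -0.4048 (taking z<0)
x = -0.0056, y = 0.1638

(-0.0056, 0.1638, -0.4048)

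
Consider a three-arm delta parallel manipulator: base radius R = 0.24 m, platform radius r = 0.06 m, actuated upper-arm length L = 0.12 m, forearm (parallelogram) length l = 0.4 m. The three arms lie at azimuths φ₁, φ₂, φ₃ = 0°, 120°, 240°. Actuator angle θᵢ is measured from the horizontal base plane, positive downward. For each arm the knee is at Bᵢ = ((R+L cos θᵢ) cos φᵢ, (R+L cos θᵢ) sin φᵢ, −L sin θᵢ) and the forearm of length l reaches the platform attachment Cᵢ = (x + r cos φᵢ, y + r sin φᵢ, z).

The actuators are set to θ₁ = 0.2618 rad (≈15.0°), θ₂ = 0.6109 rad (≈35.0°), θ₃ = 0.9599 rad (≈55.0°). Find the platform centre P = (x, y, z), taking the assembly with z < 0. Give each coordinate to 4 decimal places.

arm 1 at φ=0.0°: (R−r)+L cos θ1 = 0.2959;  O1 = (0.2959, 0.0000, -0.0311)
O2 = (0.2783·cos120.0°, 0.2783·sin120.0°, -0.0688) = (-0.1391, 0.2410, -0.0688)
φ3=240.0°: virtual centre (-0.1244, -0.2155, -0.0983), radius l
|O₂|²−|O₁|² = -0.0063;  |O₃|²−|O₁|² = -0.0169
[-0.8701 0.4820 -0.0755]·P = -0.0063;  [-0.8407 -0.4310 -0.1345]·P = -0.0169
det = 0.7802;  x = 0.0140+-0.1248z,  y = 0.0121+-0.0686z
sphere 1 gives Az²+Bz+C=0 with A=1.0203, B=0.1308, C=-0.0794;  B²−4AC=0.3412;  roots -0.3504, 0.2221;  negative root z = -0.3504
x = 0.0577, y = 0.0361

(0.0577, 0.0361, -0.3504)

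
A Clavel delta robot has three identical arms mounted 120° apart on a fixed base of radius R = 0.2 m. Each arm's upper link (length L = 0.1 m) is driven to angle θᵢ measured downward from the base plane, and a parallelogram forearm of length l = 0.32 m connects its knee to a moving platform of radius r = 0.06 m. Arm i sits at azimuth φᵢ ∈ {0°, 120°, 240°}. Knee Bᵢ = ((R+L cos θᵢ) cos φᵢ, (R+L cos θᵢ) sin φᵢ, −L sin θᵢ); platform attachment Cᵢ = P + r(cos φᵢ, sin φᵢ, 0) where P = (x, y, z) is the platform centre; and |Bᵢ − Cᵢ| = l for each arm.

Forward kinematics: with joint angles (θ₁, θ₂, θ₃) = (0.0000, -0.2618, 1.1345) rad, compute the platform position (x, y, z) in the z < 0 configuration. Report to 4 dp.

S1 = (0.2400·cos0.0°, 0.2400·sin0.0°, 0.0000) = (0.2400, 0.0000, 0.0000)
φ2=120.0°: virtual centre (-0.1183, 0.2049, 0.0259), radius l
φ3=240.0°: virtual centre (-0.0911, -0.1578, -0.0906), radius l
eliminate P² terms by subtracting sphere 1 from 2 and 3
plane₁₂: -0.7166x+0.4098y+0.0518z = -0.0010
Cramer: x(z) = 0.0139-0.1164z;  y(z) = 0.0220-0.3299z
into |P−S₁|² = l²: 1.1224z² + 0.0381z + -0.0508 = 0;  Δ = 0.2295;  z = -0.2304 or 0.1964 → z<0 root = -0.2304
x = 0.0407, y = 0.0980

(0.0407, 0.0980, -0.2304)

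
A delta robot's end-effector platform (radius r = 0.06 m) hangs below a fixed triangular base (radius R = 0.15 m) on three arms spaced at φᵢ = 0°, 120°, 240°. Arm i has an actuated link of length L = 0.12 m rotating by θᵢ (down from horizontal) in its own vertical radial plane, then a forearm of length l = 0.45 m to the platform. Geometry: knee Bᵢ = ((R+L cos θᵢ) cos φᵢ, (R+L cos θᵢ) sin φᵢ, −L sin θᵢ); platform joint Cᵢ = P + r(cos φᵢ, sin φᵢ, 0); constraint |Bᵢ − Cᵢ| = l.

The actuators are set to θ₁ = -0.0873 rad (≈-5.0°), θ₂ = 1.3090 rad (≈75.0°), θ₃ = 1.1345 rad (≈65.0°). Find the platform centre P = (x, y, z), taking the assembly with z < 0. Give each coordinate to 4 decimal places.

(0.2224, -0.0313, -0.4383)

O1 = (0.2095·cos0.0°, 0.2095·sin0.0°, 0.0105) = (0.2095, 0.0000, 0.0105)
O2 = (0.1211·cos120.0°, 0.1211·sin120.0°, -0.1159) = (-0.0605, 0.1048, -0.1159)
φ3=240.0°: virtual centre (-0.0704, -0.1219, -0.1088), radius l
eliminate P² terms by subtracting sphere 1 from 2 and 3
linear system: -0.5401x+0.2097y = -0.0159−-0.2527z; -0.5598x+-0.2437y = -0.0124−-0.2384z
Cramer: x(z) = 0.0260-0.4481z;  y(z) = -0.0089+0.0510z
sphere 1 gives Az²+Bz+C=0 with A=1.2034, B=0.1427, C=-0.1686;  B²−4AC=0.8321;  roots -0.4383, 0.3197;  negative root z = -0.4383
x = 0.2224, y = -0.0313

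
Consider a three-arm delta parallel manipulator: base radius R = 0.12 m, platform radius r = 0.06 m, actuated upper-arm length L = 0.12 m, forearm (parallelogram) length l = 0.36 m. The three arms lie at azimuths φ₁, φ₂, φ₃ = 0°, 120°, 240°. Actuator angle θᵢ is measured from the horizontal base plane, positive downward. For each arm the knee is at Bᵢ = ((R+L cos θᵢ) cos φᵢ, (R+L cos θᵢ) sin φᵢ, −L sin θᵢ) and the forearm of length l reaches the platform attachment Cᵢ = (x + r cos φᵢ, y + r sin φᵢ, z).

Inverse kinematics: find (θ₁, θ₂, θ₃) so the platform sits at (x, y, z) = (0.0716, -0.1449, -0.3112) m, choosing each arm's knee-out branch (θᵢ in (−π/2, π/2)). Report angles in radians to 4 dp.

arm 1 (φ=0.0°): x'=0.0716, y'=-0.1449
  e−x'=-0.0116;  (l²−L²−(e−x')²−y'²−z²)/2L = -0.0116
  γ=atan2(-0.3112,-0.0116)=-1.6081;  ψ=arccos(-0.0371)=1.6079;  θ1=γ+ψ≈-0.0001
rotate P by −φ2: (-0.1613, 0.0104, -0.3112)
  e−x'=0.2213;  (l²−L²−(e−x')²−y'²−z²)/2L = -0.1280
  θ2 = atan2(B,A) + arccos(C/0.3819) = 0.9600
rotate P by −φ3: (0.0897, 0.1345, -0.3112)
  A=-0.0297, B=-0.3112, C=(l²−L²−A²−y'²−z²)/(2L)=-0.0025
  γ=atan2(-0.3112,-0.0297)=-1.6659;  ψ=arccos(-0.0081)=1.5789;  θ3=γ+ψ≈-0.0870

θ₁ = -0.0001, θ₂ = 0.9600, θ₃ = -0.0870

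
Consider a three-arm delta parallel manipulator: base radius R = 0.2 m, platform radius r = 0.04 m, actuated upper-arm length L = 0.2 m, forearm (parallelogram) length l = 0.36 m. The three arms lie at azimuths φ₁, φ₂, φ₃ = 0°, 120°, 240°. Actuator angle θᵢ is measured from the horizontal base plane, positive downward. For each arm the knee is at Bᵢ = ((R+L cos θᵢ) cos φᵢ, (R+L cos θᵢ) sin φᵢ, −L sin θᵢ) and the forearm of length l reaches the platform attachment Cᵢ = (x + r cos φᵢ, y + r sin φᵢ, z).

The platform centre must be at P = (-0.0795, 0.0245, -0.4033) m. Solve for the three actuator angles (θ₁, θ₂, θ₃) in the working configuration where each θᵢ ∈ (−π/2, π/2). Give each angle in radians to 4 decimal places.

arm 1 (φ=0.0°): x'=-0.0795, y'=0.0245
  A cos θ + B sin θ = C:  0.2395·cos θ + -0.4033·sin θ = -0.3275
  √(A²+B²)=0.4691;  θ1 = -1.0349+2.3438 ≈ 1.3089
rotate P by −φ2: (0.0610, 0.0566, -0.4033)
  A=0.0990, B=-0.4033, C=(l²−L²−A²−y'²−z²)/(2L)=-0.2152
  θ2 = atan2(B,A) + arccos(C/0.4153) = 0.7854
arm 3 (φ=240.0°): x'=0.0185, y'=-0.0811
  A cos θ + B sin θ = C:  0.1415·cos θ + -0.4033·sin θ = -0.2491
  γ=atan2(-0.4033,0.1415)=-1.2334;  ψ=arccos(-0.5828)=2.1930;  θ3=γ+ψ≈0.9596

θ₁ = 1.3089, θ₂ = 0.7854, θ₃ = 0.9596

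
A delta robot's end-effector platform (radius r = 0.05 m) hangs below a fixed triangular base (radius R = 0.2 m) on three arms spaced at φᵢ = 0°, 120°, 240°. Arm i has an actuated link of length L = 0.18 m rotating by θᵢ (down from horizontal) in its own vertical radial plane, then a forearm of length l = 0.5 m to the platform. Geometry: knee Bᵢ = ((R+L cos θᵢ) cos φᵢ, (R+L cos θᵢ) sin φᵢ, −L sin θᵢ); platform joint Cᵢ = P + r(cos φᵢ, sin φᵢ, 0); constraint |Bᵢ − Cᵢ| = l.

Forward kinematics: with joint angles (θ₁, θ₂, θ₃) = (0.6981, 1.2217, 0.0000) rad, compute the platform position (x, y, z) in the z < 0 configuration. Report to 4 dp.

(-0.0033, -0.2056, -0.4663)

centre 1 = (0.2879·cos0.0°, 0.2879·sin0.0°, -0.1157) = (0.2879, 0.0000, -0.1157)
centre 2 = (0.2116·cos120.0°, 0.2116·sin120.0°, -0.1691) = (-0.1058, 0.1832, -0.1691)
centre 3 = (0.3300·cos240.0°, 0.3300·sin240.0°, 0.0000) = (-0.1650, -0.2858, 0.0000)
|centre ₂|²−|centre ₁|² = -0.0229;  |centre ₃|²−|centre ₁|² = 0.0126
linear system: -0.7874x+0.3664y = -0.0229−-0.1069z; -0.9058x+-0.5716y = 0.0126−0.2314z
Cramer: x(z) = 0.0108+0.0303z;  y(z) = -0.0392+0.3568z
into |P−centre ₁|² = l²: 1.1282z² + 0.1866z + -0.1583 = 0;  Δ = 0.7492;  z = -0.4663 or 0.3009 → z<0 root = -0.4663
x = -0.0033, y = -0.2056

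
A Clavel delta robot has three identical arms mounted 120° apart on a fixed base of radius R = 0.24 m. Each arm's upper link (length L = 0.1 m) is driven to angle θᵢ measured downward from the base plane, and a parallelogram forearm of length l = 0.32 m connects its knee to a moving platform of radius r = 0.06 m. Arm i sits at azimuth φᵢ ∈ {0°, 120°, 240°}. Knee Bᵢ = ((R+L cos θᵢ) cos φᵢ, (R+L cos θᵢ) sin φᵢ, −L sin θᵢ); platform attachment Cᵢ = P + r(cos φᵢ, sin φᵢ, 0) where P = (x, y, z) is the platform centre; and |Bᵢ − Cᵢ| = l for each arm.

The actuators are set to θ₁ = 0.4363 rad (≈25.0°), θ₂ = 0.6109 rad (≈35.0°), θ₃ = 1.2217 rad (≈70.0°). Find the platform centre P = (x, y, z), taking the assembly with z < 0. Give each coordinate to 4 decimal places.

centre 1 = (0.2706·cos0.0°, 0.2706·sin0.0°, -0.0423) = (0.2706, 0.0000, -0.0423)
arm 2 at φ=120.0°: (R−r)+L cos θ2 = 0.2619;  centre 2 = (-0.1310, 0.2268, -0.0574)
centre 3 = (0.2142·cos240.0°, 0.2142·sin240.0°, -0.0940) = (-0.1071, -0.1855, -0.0940)
eliminate P² terms by subtracting sphere 1 from 2 and 3
[-0.8032 0.4536 -0.0302]·P = -0.0031;  [-0.7555 -0.3710 -0.1034]·P = -0.0203
det = 0.6407;  x = 0.0162+-0.0907z,  y = 0.0218+-0.0940z
sphere 1 gives Az²+Bz+C=0 with A=1.0171, B=0.1266, C=-0.0354;  B²−4AC=0.1601;  roots -0.2589, 0.1345;  negative root z = -0.2589
x = 0.0397, y = 0.0461

(0.0397, 0.0461, -0.2589)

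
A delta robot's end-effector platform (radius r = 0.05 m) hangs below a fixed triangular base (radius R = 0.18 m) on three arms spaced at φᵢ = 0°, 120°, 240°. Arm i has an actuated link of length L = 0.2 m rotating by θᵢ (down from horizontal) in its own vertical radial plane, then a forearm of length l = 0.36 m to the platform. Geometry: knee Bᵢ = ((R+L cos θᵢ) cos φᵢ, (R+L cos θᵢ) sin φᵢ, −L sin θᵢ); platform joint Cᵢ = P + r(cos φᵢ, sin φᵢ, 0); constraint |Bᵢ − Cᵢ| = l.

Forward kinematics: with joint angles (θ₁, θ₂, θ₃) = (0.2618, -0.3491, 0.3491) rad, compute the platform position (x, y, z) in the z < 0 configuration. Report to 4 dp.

(-0.0162, 0.0409, -0.1645)

arm 1 at φ=0.0°: (R−r)+L cos θ1 = 0.3232;  S1 = (0.3232, 0.0000, -0.0518)
S2 = (0.3179·cos120.0°, 0.3179·sin120.0°, 0.0684) = (-0.1590, 0.2753, 0.0684)
φ3=240.0°: virtual centre (-0.1590, -0.2753, -0.0684), radius l
|S₂|²−|S₁|² = -0.0014;  |S₃|²−|S₁|² = -0.0014
linear system: -0.9643x+0.5507y = -0.0014−0.2403z; -0.9643x+-0.5507y = -0.0014−-0.0333z
det = 1.0621;  x = 0.0014+0.1074z,  y = 0.0000+-0.2485z
into |P−S₁|² = l²: 1.0733z² + 0.0344z + -0.0234 = 0;  Δ = 0.1016;  z = -0.1645 or 0.1324 → z<0 root = -0.1645
x = -0.0162, y = 0.0409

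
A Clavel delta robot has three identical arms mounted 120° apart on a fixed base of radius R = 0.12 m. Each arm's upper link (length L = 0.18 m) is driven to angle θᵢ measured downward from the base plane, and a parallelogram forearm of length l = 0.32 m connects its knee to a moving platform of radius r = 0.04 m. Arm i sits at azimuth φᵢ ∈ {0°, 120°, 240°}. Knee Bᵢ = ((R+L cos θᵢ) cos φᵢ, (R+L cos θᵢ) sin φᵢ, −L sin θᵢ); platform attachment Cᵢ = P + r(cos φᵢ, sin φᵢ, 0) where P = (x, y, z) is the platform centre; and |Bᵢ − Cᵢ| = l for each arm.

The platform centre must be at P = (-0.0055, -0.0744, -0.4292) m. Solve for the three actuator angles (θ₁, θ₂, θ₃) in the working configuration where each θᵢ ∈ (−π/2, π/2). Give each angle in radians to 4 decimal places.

φ1=0.0° → target in arm frame (-0.0055, -0.0744)
  A=0.0855, B=-0.4292, C=(l²−L²−A²−y'²−z²)/(2L)=-0.3529
  √(A²+B²)=0.4376;  θ1 = -1.3742+2.5090 ≈ 1.1348
φ2=120.0° → target in arm frame (-0.0617, 0.0420)
  A cos θ + B sin θ = C:  0.1417·cos θ + -0.4292·sin θ = -0.3779
  γ=atan2(-0.4292,0.1417)=-1.2520;  ψ=arccos(-0.8361)=2.5610;  θ2=γ+ψ≈1.3090
arm 3 (φ=240.0°): x'=0.0672, y'=0.0324
  e−x'=0.0128;  (l²−L²−(e−x')²−y'²−z²)/2L = -0.3206
  θ3 = atan2(B,A) + arccos(C/0.4294) = 0.8730

θ₁ = 1.1348, θ₂ = 1.3090, θ₃ = 0.8730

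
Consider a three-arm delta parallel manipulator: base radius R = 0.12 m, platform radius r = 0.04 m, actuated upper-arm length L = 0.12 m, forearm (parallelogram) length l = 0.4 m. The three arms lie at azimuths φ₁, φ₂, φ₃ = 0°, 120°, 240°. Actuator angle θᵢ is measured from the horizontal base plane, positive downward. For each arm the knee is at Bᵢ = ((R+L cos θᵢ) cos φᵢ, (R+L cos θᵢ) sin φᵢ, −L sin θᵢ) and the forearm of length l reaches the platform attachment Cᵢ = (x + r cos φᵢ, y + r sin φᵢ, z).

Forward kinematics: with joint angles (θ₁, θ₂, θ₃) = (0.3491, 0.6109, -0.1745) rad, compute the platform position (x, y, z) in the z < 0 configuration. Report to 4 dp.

S1 = (0.1928·cos0.0°, 0.1928·sin0.0°, -0.0410) = (0.1928, 0.0000, -0.0410)
arm 2 at φ=120.0°: (R−r)+L cos θ2 = 0.1783;  S2 = (-0.0891, 0.1544, -0.0688)
φ3=240.0°: virtual centre (-0.0991, -0.1716, 0.0208), radius l
|S₂|²−|S₁|² = -0.0023;  |S₃|²−|S₁|² = 0.0009
linear system: -0.5638x+0.3088y = -0.0023−-0.0556z; -0.5837x+-0.3433y = 0.0009−0.1238z
det = 0.3738;  x = 0.0014+0.0512z,  y = -0.0049+0.2735z
into |P−S₁|² = l²: 1.0774z² + 0.0598z + -0.1217 = 0;  Δ = 0.5279;  z = -0.3650 or 0.3094 → z<0 root = -0.3650
x = -0.0173, y = -0.1047

(-0.0173, -0.1047, -0.3650)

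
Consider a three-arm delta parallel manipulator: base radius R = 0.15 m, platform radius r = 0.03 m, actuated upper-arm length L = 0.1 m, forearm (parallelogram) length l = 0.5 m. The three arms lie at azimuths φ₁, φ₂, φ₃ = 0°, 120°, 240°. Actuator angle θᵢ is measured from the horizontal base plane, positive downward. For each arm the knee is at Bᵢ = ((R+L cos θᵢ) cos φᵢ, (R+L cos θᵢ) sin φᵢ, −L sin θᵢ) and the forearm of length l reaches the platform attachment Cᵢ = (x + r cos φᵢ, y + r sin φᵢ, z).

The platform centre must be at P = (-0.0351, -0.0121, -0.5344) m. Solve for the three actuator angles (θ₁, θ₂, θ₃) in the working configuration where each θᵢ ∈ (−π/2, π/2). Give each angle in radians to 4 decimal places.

rotate P by −φ1: (-0.0351, -0.0121, -0.5344)
  A cos θ + B sin θ = C:  0.1551·cos θ + -0.5344·sin θ = -0.3489
  √(A²+B²)=0.5565;  θ1 = -1.2883+2.2486 ≈ 0.9602
φ2=120.0° → target in arm frame (0.0071, 0.0364)
  e−x'=0.1129;  (l²−L²−(e−x')²−y'²−z²)/2L = -0.2983
  γ=atan2(-0.5344,0.1129)=-1.3625;  ψ=arccos(-0.5462)=2.1486;  θ2=γ+ψ≈0.7861
φ3=240.0° → target in arm frame (0.0280, -0.0243)
  A=0.0920, B=-0.5344, C=(l²−L²−A²−y'²−z²)/(2L)=-0.2732
  γ=atan2(-0.5344,0.0920)=-1.4004;  ψ=arccos(-0.5038)=2.0988;  θ3=γ+ψ≈0.6984

θ₁ = 0.9602, θ₂ = 0.7861, θ₃ = 0.6984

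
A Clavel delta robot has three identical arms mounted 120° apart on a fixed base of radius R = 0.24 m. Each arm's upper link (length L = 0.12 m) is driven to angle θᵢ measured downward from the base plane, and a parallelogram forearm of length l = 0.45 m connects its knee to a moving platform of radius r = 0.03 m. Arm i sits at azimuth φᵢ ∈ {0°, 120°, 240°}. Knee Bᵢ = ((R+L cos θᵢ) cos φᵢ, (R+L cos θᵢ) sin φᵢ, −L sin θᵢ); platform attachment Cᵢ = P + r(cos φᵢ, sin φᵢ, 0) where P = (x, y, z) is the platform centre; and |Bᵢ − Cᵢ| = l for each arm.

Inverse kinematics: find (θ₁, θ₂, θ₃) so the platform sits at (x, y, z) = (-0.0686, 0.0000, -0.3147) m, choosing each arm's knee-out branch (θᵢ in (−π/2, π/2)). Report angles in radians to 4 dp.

rotate P by −φ1: (-0.0686, 0.0000, -0.3147)
  e−x'=0.2786;  (l²−L²−(e−x')²−y'²−z²)/2L = 0.0477
  √(A²+B²)=0.4203;  θ1 = -0.8462+1.4571 ≈ 0.6109
φ2=120.0° → target in arm frame (0.0343, 0.0594)
  A=0.1757, B=-0.3147, C=(l²−L²−A²−y'²−z²)/(2L)=0.2278
  √(A²+B²)=0.3604;  θ2 = -1.0616+0.8867 ≈ -0.1749
arm 3 (φ=240.0°): x'=0.0343, y'=-0.0594
  A cos θ + B sin θ = C:  0.1757·cos θ + -0.3147·sin θ = 0.2278
  γ=atan2(-0.3147,0.1757)=-1.0616;  ψ=arccos(0.6319)=0.8867;  θ3=γ+ψ≈-0.1749

θ₁ = 0.6109, θ₂ = -0.1749, θ₃ = -0.1749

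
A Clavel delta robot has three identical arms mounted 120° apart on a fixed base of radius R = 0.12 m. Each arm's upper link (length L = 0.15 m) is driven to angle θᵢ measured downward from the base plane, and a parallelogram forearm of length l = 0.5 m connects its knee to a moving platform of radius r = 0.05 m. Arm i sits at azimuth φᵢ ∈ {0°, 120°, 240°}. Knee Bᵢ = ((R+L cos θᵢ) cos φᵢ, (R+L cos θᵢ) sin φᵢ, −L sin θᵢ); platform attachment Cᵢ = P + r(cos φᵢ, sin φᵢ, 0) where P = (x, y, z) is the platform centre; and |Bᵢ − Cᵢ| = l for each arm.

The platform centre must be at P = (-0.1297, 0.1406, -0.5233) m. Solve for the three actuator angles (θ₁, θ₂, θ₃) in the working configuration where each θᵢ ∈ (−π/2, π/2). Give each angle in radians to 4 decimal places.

φ1=0.0° → target in arm frame (-0.1297, 0.1406)
  A cos θ + B sin θ = C:  0.1997·cos θ + -0.5233·sin θ = -0.3533
  γ=atan2(-0.5233,0.1997)=-1.2062;  ψ=arccos(-0.6308)=2.2534;  θ1=γ+ψ≈1.0471
rotate P by −φ2: (0.1866, 0.0420, -0.5233)
  A=-0.1166, B=-0.5233, C=(l²−L²−A²−y'²−z²)/(2L)=-0.2057
  θ2 = atan2(B,A) + arccos(C/0.5361) = 0.1745
rotate P by −φ3: (-0.0569, -0.1826, -0.5233)
  A cos θ + B sin θ = C:  0.1269·cos θ + -0.5233·sin θ = -0.3193
  √(A²+B²)=0.5385;  θ3 = -1.3329+2.2056 ≈ 0.8728

θ₁ = 1.0471, θ₂ = 0.1745, θ₃ = 0.8728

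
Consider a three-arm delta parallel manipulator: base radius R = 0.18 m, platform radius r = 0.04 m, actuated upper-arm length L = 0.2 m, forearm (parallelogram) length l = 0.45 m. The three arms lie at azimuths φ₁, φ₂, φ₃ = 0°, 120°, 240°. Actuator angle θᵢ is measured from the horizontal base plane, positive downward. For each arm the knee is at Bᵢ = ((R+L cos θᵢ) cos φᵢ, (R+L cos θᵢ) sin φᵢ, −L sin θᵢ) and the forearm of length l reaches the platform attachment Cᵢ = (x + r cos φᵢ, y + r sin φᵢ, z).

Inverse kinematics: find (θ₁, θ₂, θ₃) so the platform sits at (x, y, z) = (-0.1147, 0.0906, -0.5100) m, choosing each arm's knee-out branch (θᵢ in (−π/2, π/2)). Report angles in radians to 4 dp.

θ₁ = 1.3090, θ₂ = 0.5235, θ₃ = 1.0474

φ1=0.0° → target in arm frame (-0.1147, 0.0906)
  A=0.2547, B=-0.5100, C=(l²−L²−A²−y'²−z²)/(2L)=-0.4267
  θ1 = atan2(B,A) + arccos(C/0.5701) = 1.3090
φ2=120.0° → target in arm frame (0.1358, 0.0540)
  e−x'=0.0042;  (l²−L²−(e−x')²−y'²−z²)/2L = -0.2513
  θ2 = atan2(B,A) + arccos(C/0.5100) = 0.5235
φ3=240.0° → target in arm frame (-0.0211, -0.1446)
  A=0.1611, B=-0.5100, C=(l²−L²−A²−y'²−z²)/(2L)=-0.3612
  θ3 = atan2(B,A) + arccos(C/0.5348) = 1.0474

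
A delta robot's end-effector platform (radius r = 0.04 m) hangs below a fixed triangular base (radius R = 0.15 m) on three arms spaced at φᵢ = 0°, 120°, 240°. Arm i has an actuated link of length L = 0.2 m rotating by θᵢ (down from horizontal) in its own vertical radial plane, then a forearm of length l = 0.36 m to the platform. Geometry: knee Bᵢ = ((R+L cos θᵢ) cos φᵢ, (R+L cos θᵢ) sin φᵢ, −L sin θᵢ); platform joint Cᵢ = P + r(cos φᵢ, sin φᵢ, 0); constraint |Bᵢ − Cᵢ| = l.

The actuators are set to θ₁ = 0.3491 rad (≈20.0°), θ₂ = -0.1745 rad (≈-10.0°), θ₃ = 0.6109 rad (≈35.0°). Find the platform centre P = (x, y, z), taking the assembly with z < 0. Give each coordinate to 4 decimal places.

φ1=0.0°: virtual centre (0.2979, 0.0000, -0.0684), radius l
φ2=120.0°: virtual centre (-0.1535, 0.2658, 0.0347), radius l
arm 3 at φ=240.0°: (R−r)+L cos θ3 = 0.2738;  centre 3 = (-0.1369, -0.2371, -0.1147)
subtract pairs → two planes through P
linear system: -0.9028x+0.5317y = 0.0020−0.2063z; -0.8697x+-0.4743y = -0.0053−-0.0926z
Cramer: x(z) = 0.0021+0.0546z;  y(z) = 0.0073-0.2953z
quadratic in z: (1.0902)z²+(0.1002)z+(-0.0374)=0, √Δ=0.4158 → z ∈ {-0.2367, 0.1448}; z = -0.2367 (taking z<0)
x = -0.0108, y = 0.0772

(-0.0108, 0.0772, -0.2367)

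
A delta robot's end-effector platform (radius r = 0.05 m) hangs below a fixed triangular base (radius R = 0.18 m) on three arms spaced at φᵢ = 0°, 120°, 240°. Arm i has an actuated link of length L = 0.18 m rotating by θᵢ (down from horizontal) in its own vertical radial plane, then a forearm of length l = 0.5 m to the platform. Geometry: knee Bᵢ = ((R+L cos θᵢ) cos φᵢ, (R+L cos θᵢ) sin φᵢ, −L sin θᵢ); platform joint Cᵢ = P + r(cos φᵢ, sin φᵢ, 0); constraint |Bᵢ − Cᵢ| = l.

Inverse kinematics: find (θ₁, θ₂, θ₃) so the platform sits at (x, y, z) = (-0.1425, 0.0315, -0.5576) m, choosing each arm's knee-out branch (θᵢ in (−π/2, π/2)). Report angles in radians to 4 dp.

arm 1 (φ=0.0°): x'=-0.1425, y'=0.0315
  A=0.2725, B=-0.5576, C=(l²−L²−A²−y'²−z²)/(2L)=-0.4682
  θ1 = atan2(B,A) + arccos(C/0.6206) = 1.3094
φ2=120.0° → target in arm frame (0.0985, 0.1077)
  A=0.0315, B=-0.5576, C=(l²−L²−A²−y'²−z²)/(2L)=-0.2942
  √(A²+B²)=0.5585;  θ2 = -1.5144+2.1255 ≈ 0.6111
arm 3 (φ=240.0°): x'=0.0440, y'=-0.1392
  A=0.0860, B=-0.5576, C=(l²−L²−A²−y'²−z²)/(2L)=-0.3336
  γ=atan2(-0.5576,0.0860)=-1.4177;  ψ=arccos(-0.5912)=2.2034;  θ3=γ+ψ≈0.7857

θ₁ = 1.3094, θ₂ = 0.6111, θ₃ = 0.7857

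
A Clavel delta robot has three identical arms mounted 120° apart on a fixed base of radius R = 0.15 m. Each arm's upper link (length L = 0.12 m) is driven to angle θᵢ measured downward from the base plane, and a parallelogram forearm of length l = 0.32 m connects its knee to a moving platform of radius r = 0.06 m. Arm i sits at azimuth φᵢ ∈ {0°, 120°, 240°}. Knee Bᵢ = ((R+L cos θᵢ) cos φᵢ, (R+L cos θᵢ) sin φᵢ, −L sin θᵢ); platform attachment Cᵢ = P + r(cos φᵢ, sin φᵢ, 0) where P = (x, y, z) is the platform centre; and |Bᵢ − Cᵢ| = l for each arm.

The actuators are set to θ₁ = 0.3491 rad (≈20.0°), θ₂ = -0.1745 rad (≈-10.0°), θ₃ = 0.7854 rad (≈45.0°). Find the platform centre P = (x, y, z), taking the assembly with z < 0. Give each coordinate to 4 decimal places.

arm 1 at φ=0.0°: (R−r)+L cos θ1 = 0.2028;  O1 = (0.2028, 0.0000, -0.0410)
arm 2 at φ=120.0°: (R−r)+L cos θ2 = 0.2082;  O2 = (-0.1041, 0.1803, 0.0208)
arm 3 at φ=240.0°: (R−r)+L cos θ3 = 0.1749;  O3 = (-0.0874, -0.1514, -0.0849)
subtract pairs → two planes through P
plane₁₂: -0.6137x+0.3606y+0.1238z = 0.0010
det = 0.3951;  x = 0.0038+0.0149z,  y = 0.0092+-0.3179z
sphere 1 gives Az²+Bz+C=0 with A=1.1013, B=0.0703, C=-0.0611;  B²−4AC=0.2739;  roots -0.2695, 0.2057;  negative root z = -0.2695
x = -0.0002, y = 0.0949

(-0.0002, 0.0949, -0.2695)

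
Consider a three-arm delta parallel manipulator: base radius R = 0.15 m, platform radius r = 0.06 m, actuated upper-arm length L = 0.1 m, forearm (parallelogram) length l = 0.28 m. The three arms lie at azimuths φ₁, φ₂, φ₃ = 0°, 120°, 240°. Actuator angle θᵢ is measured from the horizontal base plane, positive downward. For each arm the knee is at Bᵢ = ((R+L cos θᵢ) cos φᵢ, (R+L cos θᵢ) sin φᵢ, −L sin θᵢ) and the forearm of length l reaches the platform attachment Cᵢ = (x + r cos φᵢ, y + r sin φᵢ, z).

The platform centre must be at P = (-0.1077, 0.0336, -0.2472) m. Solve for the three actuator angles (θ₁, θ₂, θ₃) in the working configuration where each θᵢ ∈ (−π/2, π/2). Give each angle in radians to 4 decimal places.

θ₁ = 1.2215, θ₂ = 0.0003, θ₃ = 0.4366

rotate P by −φ1: (-0.1077, 0.0336, -0.2472)
  e−x'=0.1977;  (l²−L²−(e−x')²−y'²−z²)/2L = -0.1646
  γ=atan2(-0.2472,0.1977)=-0.8962;  ψ=arccos(-0.5200)=2.1177;  θ1=γ+ψ≈1.2215
rotate P by −φ2: (0.0829, 0.0765, -0.2472)
  A cos θ + B sin θ = C:  0.0071·cos θ + -0.2472·sin θ = 0.0070
  θ2 = atan2(B,A) + arccos(C/0.2473) = 0.0003
rotate P by −φ3: (0.0248, -0.1101, -0.2472)
  e−x'=0.0652;  (l²−L²−(e−x')²−y'²−z²)/2L = -0.0454
  √(A²+B²)=0.2557;  θ3 = -1.3127+1.7493 ≈ 0.4366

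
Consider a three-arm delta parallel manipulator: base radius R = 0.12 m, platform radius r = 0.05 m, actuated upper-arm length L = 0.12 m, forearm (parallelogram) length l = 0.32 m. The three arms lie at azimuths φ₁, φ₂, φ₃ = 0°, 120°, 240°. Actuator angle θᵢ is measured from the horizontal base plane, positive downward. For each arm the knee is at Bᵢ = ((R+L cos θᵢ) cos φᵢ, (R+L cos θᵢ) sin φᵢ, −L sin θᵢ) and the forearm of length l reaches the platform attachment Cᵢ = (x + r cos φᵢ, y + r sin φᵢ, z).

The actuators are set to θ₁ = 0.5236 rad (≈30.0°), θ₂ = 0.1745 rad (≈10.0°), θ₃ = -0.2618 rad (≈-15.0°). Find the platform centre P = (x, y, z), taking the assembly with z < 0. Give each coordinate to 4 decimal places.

(-0.0681, -0.0422, -0.2650)

φ1=0.0°: virtual centre (0.1739, 0.0000, -0.0600), radius l
centre 2 = (0.1882·cos120.0°, 0.1882·sin120.0°, -0.0208) = (-0.0941, 0.1630, -0.0208)
arm 3 at φ=240.0°: ρ3 = 0.1859;  centre 3 = (-0.0930, -0.1610, 0.0311)
subtract pairs → two planes through P
[-0.5360 0.3259 0.0783]·P = 0.0020;  [-0.5338 -0.3220 0.1821]·P = 0.0017
det = 0.3466;  x = -0.0034+0.2441z,  y = 0.0005+0.1610z
quadratic in z: (1.0855)z²+(0.0336)z+(-0.0673)=0, √Δ=0.5418 → z ∈ {-0.2650, 0.2341}; z = -0.2650 (taking z<0)
x = -0.0681, y = -0.0422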